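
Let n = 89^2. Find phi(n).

φ(89^2) = 89^2 − 89^1 = 7921 − 89 = 7832.

7832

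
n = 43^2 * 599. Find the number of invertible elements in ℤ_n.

1079988

φ(1107551) = 1107551 · (1 − 1/43) · (1 − 1/599)
       = 1107551 · 25116/25757 = 1079988.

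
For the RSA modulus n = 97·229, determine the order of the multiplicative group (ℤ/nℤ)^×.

21888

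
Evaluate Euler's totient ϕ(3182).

1512

First factor: 3182 = 2 · 37 · 43.
φ(3182) = 3182 · (1 − 1/2) · (1 − 1/37) · (1 − 1/43)
       = 3182 · 1512/3182 = 1512.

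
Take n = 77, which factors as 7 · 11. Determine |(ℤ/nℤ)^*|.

60

φ(7) = 7 − 1 = 6.
φ(11) = 11 − 1 = 10.
Since φ is multiplicative, φ(77) = 6 · 10 = 60.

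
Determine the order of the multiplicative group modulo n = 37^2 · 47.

61272

φ(37^2) = 37^1·(37−1) = 37·36 = 1332.
φ(47) = 47 − 1 = 46.
Multiply: 1332 · 46 = 61272.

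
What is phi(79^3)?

486798

φ(79^3) = 79^3 − 79^2 = 493039 − 6241 = 486798.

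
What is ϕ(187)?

Factor 187: 187 = 11 · 17.
φ(11) = 11 − 1 = 10.
φ(17) = 17 − 1 = 16.
Multiply: 10 · 16 = 160.

160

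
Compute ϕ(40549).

Factor 40549: 40549 = 23 * 41 * 43.
φ(23) = 23 − 1 = 22.
φ(41) = 41 − 1 = 40.
φ(43) = 43 − 1 = 42.
Since φ is multiplicative, φ(40549) = 22 · 40 · 42 = 36960.

36960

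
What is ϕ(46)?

22

Factor 46: 46 = 2 * 23.
φ(46) = 46 · (1 − 1/2) · (1 − 1/23)
       = 46 · 22/46 = 22.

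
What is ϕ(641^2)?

410240

φ(641^2) = 641^2 − 641^1 = 410881 − 641 = 410240.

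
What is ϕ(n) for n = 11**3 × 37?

43560

φ(11^3) = 11^2·(11−1) = 121·10 = 1210.
φ(37) = 37 − 1 = 36.
φ(49247) = 1210 × 36 = 43560.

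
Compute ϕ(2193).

1344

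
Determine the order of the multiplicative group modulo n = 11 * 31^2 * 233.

φ(2463043) = 2463043 · (1 − 1/11) · (1 − 1/31) · (1 − 1/233)
       = 2463043 · 69600/79453 = 2157600.

2157600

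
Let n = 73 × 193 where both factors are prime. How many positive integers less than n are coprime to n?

φ(pq) = (p−1)(q−1) = 72 · 192 = 13824.

13824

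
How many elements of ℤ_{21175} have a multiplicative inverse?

Prime factorization: 21175 = 5^2 · 7 · 11^2.
φ(21175) = 21175 · (1 − 1/5) · (1 − 1/7) · (1 − 1/11)
       = 21175 · 240/385 = 13200.

13200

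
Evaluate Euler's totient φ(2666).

1260

First factor: 2666 = 2 · 31 · 43.
φ(2) = 2 − 1 = 1.
φ(31) = 31 − 1 = 30.
φ(43) = 43 − 1 = 42.
φ(2666) = 1 × 30 × 42 = 1260.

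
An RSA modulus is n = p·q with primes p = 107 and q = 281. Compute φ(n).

29680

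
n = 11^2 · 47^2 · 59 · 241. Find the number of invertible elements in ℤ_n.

φ(11^2) = 11^1·(11−1) = 11·10 = 110.
φ(47^2) = 47^2 − 47^1 = 2209 − 47 = 2162.
φ(59) = 59 − 1 = 58.
φ(241) = 241 − 1 = 240.
Since φ is multiplicative, φ(3800582291) = 110 · 2162 · 58 · 240 = 3310454400.

3310454400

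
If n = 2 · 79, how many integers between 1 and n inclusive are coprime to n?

φ(2) = 2 − 1 = 1.
φ(79) = 79 − 1 = 78.
φ(158) = 1 × 78 = 78.

78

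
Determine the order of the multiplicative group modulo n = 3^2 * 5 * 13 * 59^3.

58146624

φ(3^2) = 3^2 − 3^1 = 9 − 3 = 6.
φ(5) = 5 − 1 = 4.
φ(13) = 13 − 1 = 12.
φ(59^3) = 59^2·(59−1) = 3481·58 = 201898.
Since φ is multiplicative, φ(120146715) = 6 · 4 · 12 · 201898 = 58146624.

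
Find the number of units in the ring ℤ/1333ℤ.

1260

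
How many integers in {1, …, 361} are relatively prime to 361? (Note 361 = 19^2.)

φ(19^2) = 19^1·(19−1) = 19·18 = 342.

342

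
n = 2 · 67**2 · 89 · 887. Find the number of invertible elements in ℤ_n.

φ(708750254) = 708750254 · (1 − 1/2) · (1 − 1/67) · (1 − 1/89) · (1 − 1/887)
       = 708750254 · 5145888/10578362 = 344774496.

344774496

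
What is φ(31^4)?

893730

φ(923521) = 923521 · (1 − 1/31)
       = 923521 · 30/31 = 893730.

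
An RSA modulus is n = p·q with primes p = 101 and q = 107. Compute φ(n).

10600

φ(pq) = (p−1)(q−1) = 100 · 106 = 10600.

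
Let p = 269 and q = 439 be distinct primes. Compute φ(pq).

For distinct primes, φ(pq) = (p−1)(q−1) = 268 × 438 = 117384.

117384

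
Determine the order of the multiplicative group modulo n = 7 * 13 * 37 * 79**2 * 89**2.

125091952128

φ(166447513687) = 166447513687 · (1 − 1/7) · (1 − 1/13) · (1 − 1/37) · (1 − 1/79) · (1 − 1/89)
       = 166447513687 · 17791488/23673377 = 125091952128.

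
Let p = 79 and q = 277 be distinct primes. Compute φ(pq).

21528

φ(79) = 79 − 1 = 78.
φ(277) = 277 − 1 = 276.
φ(21883) = 78 × 276 = 21528.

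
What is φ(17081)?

15120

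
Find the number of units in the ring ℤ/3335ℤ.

Prime factorization: 3335 = 5 · 23 · 29.
φ(3335) = 3335 · (1 − 1/5) · (1 − 1/23) · (1 − 1/29)
       = 3335 · 2464/3335 = 2464.

2464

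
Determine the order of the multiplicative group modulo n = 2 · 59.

58

φ(118) = 118 · (1 − 1/2) · (1 − 1/59)
       = 118 · 58/118 = 58.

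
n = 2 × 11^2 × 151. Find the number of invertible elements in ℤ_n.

16500

φ(2) = 2 − 1 = 1.
φ(11^2) = 11^2 − 11^1 = 121 − 11 = 110.
φ(151) = 151 − 1 = 150.
Since φ is multiplicative, φ(36542) = 1 · 110 · 150 = 16500.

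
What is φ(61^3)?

φ(61^3) = 61^3 − 61^2 = 226981 − 3721 = 223260.

223260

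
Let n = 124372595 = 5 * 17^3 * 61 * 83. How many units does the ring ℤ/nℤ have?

91000320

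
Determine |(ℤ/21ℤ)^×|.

First factor: 21 = 3 × 7.
φ(21) = 21 · (1 − 1/3) · (1 − 1/7)
       = 21 · 12/21 = 12.

12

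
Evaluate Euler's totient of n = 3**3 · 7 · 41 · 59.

φ(457191) = 457191 · (1 − 1/3) · (1 − 1/7) · (1 − 1/41) · (1 − 1/59)
       = 457191 · 27840/50799 = 250560.

250560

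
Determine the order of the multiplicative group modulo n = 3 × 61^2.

7320

φ(3) = 3 − 1 = 2.
φ(61^2) = 61^1·(61−1) = 61·60 = 3660.
Since φ is multiplicative, φ(11163) = 2 · 3660 = 7320.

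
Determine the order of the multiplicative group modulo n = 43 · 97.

φ(4171) = 4171 · (1 − 1/43) · (1 − 1/97)
       = 4171 · 4032/4171 = 4032.

4032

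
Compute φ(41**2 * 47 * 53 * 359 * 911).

1277995846400

φ(41^2) = 41^2 − 41^1 = 1681 − 41 = 1640.
φ(47) = 47 − 1 = 46.
φ(53) = 53 − 1 = 52.
φ(359) = 359 − 1 = 358.
φ(911) = 911 − 1 = 910.
Multiply: 1640 · 46 · 52 · 358 · 910 = 1277995846400.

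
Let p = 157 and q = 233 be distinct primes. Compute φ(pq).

36192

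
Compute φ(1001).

First factor: 1001 = 7 * 11 * 13.
φ(7) = 7 − 1 = 6.
φ(11) = 11 − 1 = 10.
φ(13) = 13 − 1 = 12.
Multiply: 6 · 10 · 12 = 720.

720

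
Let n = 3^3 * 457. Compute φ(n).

φ(3^3) = 3^2·(3−1) = 9·2 = 18.
φ(457) = 457 − 1 = 456.
Multiply: 18 · 456 = 8208.

8208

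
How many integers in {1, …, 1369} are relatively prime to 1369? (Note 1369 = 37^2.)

φ(1369) = 1369 · (1 − 1/37)
       = 1369 · 36/37 = 1332.

1332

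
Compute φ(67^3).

φ(67^3) = 67^3 − 67^2 = 300763 − 4489 = 296274.

296274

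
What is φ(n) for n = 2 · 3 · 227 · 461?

207920

φ(2) = 2 − 1 = 1.
φ(3) = 3 − 1 = 2.
φ(227) = 227 − 1 = 226.
φ(461) = 461 − 1 = 460.
φ(627882) = 1 × 2 × 226 × 460 = 207920.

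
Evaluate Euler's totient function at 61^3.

223260

φ(61^3) = 61^2·(61−1) = 3721·60 = 223260.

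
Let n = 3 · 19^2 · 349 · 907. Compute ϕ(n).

φ(3) = 3 − 1 = 2.
φ(19^2) = 19^1·(19−1) = 19·18 = 342.
φ(349) = 349 − 1 = 348.
φ(907) = 907 − 1 = 906.
Multiply: 2 · 342 · 348 · 906 = 215656992.

215656992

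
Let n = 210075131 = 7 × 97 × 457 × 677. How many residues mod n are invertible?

177555456

φ(210075131) = 210075131 · (1 − 1/7) · (1 − 1/97) · (1 − 1/457) · (1 − 1/677)
       = 210075131 · 177555456/210075131 = 177555456.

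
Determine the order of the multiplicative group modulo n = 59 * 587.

φ(34633) = 34633 · (1 − 1/59) · (1 − 1/587)
       = 34633 · 33988/34633 = 33988.

33988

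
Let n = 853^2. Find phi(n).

φ(853^2) = 853^2 − 853^1 = 727609 − 853 = 726756.

726756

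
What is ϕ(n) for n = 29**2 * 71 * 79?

φ(4717169) = 4717169 · (1 − 1/29) · (1 − 1/71) · (1 − 1/79)
       = 4717169 · 152880/162661 = 4433520.

4433520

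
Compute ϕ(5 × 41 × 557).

88960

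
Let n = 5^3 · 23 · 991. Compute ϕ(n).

φ(2849125) = 2849125 · (1 − 1/5) · (1 − 1/23) · (1 − 1/991)
       = 2849125 · 87120/113965 = 2178000.

2178000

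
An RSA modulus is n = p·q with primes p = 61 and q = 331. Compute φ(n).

φ(20191) = 20191 · (1 − 1/61) · (1 − 1/331)
       = 20191 · 19800/20191 = 19800.

19800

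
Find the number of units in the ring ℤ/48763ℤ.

39600

First factor: 48763 = 11^2 × 13 × 31.
φ(11^2) = 11^2 − 11^1 = 121 − 11 = 110.
φ(13) = 13 − 1 = 12.
φ(31) = 31 − 1 = 30.
Since φ is multiplicative, φ(48763) = 110 · 12 · 30 = 39600.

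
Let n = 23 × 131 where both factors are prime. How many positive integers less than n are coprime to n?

For distinct primes, φ(pq) = (p−1)(q−1) = 22 × 130 = 2860.

2860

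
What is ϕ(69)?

44

69 = 3 * 23.
φ(69) = 69 · (1 − 1/3) · (1 − 1/23)
       = 69 · 44/69 = 44.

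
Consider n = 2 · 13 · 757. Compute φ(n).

φ(2) = 2 − 1 = 1.
φ(13) = 13 − 1 = 12.
φ(757) = 757 − 1 = 756.
Multiply: 1 · 12 · 756 = 9072.

9072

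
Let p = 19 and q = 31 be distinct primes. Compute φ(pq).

540

φ(19) = 19 − 1 = 18.
φ(31) = 31 − 1 = 30.
Since φ is multiplicative, φ(589) = 18 · 30 = 540.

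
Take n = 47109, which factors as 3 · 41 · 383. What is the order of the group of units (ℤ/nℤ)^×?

φ(3) = 3 − 1 = 2.
φ(41) = 41 − 1 = 40.
φ(383) = 383 − 1 = 382.
Since φ is multiplicative, φ(47109) = 2 · 40 · 382 = 30560.

30560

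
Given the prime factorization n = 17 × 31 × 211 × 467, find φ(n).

46972800

φ(17) = 17 − 1 = 16.
φ(31) = 31 − 1 = 30.
φ(211) = 211 − 1 = 210.
φ(467) = 467 − 1 = 466.
φ(51928999) = 16 × 30 × 210 × 466 = 46972800.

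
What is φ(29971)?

26880

29971 = 17 * 41 * 43.
φ(29971) = 29971 · (1 − 1/17) · (1 − 1/41) · (1 − 1/43)
       = 29971 · 26880/29971 = 26880.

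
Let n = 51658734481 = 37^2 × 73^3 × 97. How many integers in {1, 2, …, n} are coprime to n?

49062951936

φ(51658734481) = 51658734481 · (1 − 1/37) · (1 − 1/73) · (1 − 1/97)
       = 51658734481 · 248832/261997 = 49062951936.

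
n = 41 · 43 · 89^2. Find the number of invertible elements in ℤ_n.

13157760

φ(41) = 41 − 1 = 40.
φ(43) = 43 − 1 = 42.
φ(89^2) = 89^1·(89−1) = 89·88 = 7832.
φ(13964723) = 40 × 42 × 7832 = 13157760.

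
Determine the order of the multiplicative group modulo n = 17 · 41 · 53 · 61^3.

φ(8384905121) = 8384905121 · (1 − 1/17) · (1 − 1/41) · (1 − 1/53) · (1 − 1/61)
       = 8384905121 · 1996800/2253401 = 7430092800.

7430092800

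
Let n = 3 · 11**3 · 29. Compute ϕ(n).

67760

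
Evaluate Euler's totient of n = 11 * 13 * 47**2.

φ(11) = 11 − 1 = 10.
φ(13) = 13 − 1 = 12.
φ(47^2) = 47^1·(47−1) = 47·46 = 2162.
Since φ is multiplicative, φ(315887) = 10 · 12 · 2162 = 259440.

259440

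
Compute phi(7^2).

42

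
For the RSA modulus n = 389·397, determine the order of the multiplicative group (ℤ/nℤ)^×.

For distinct primes, φ(pq) = (p−1)(q−1) = 388 × 396 = 153648.

153648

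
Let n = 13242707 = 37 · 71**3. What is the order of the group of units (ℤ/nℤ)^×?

φ(37) = 37 − 1 = 36.
φ(71^3) = 71^3 − 71^2 = 357911 − 5041 = 352870.
Multiply: 36 · 352870 = 12703320.

12703320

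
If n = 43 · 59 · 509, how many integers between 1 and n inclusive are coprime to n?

1237488

φ(1291333) = 1291333 · (1 − 1/43) · (1 − 1/59) · (1 − 1/509)
       = 1291333 · 1237488/1291333 = 1237488.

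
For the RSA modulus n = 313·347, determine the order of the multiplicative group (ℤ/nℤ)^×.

φ(pq) = (p−1)(q−1) = 312 · 346 = 107952.

107952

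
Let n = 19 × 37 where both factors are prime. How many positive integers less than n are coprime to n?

φ(n) = (p − 1)(q − 1) = (19−1)(37−1) = 18·36 = 648.

648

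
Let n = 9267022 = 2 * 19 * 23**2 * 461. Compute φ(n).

φ(2) = 2 − 1 = 1.
φ(19) = 19 − 1 = 18.
φ(23^2) = 23^2 − 23^1 = 529 − 23 = 506.
φ(461) = 461 − 1 = 460.
Since φ is multiplicative, φ(9267022) = 1 · 18 · 506 · 460 = 4189680.

4189680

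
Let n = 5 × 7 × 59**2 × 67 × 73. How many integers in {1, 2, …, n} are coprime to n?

φ(5) = 5 − 1 = 4.
φ(7) = 7 − 1 = 6.
φ(59^2) = 59^1·(59−1) = 59·58 = 3422.
φ(67) = 67 − 1 = 66.
φ(73) = 73 − 1 = 72.
Multiply: 4 · 6 · 3422 · 66 · 72 = 390272256.

390272256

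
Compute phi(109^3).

φ(1295029) = 1295029 · (1 − 1/109)
       = 1295029 · 108/109 = 1283148.

1283148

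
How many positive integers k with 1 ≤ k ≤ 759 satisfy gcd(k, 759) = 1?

First factor: 759 = 3 * 11 * 23.
φ(3) = 3 − 1 = 2.
φ(11) = 11 − 1 = 10.
φ(23) = 23 − 1 = 22.
Multiply: 2 · 10 · 22 = 440.

440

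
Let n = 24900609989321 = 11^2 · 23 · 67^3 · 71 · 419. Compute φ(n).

20978924920800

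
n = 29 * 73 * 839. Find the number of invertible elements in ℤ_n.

φ(29) = 29 − 1 = 28.
φ(73) = 73 − 1 = 72.
φ(839) = 839 − 1 = 838.
φ(1776163) = 28 × 72 × 838 = 1689408.

1689408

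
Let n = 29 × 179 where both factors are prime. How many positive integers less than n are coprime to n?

φ(29) = 29 − 1 = 28.
φ(179) = 179 − 1 = 178.
Since φ is multiplicative, φ(5191) = 28 · 178 = 4984.

4984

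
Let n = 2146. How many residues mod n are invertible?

Prime factorization: 2146 = 2 * 29 * 37.
φ(2) = 2 − 1 = 1.
φ(29) = 29 − 1 = 28.
φ(37) = 37 − 1 = 36.
φ(2146) = 1 × 28 × 36 = 1008.

1008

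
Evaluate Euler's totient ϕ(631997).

544320

First factor: 631997 = 19 × 29 × 31 × 37.
φ(19) = 19 − 1 = 18.
φ(29) = 29 − 1 = 28.
φ(31) = 31 − 1 = 30.
φ(37) = 37 − 1 = 36.
Since φ is multiplicative, φ(631997) = 18 · 28 · 30 · 36 = 544320.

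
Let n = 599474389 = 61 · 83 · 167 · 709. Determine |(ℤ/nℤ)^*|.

578237760

φ(61) = 61 − 1 = 60.
φ(83) = 83 − 1 = 82.
φ(167) = 167 − 1 = 166.
φ(709) = 709 − 1 = 708.
Since φ is multiplicative, φ(599474389) = 60 · 82 · 166 · 708 = 578237760.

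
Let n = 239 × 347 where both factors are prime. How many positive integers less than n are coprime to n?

82348

For distinct primes, φ(pq) = (p−1)(q−1) = 238 × 346 = 82348.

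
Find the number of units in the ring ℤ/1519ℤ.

Factor 1519: 1519 = 7^2 × 31.
φ(1519) = 1519 · (1 − 1/7) · (1 − 1/31)
       = 1519 · 180/217 = 1260.

1260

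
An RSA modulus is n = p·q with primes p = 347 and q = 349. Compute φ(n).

120408

φ(n) = (p − 1)(q − 1) = (347−1)(349−1) = 346·348 = 120408.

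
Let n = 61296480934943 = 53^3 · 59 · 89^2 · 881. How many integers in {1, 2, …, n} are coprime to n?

58389993559040

φ(53^3) = 53^2·(53−1) = 2809·52 = 146068.
φ(59) = 59 − 1 = 58.
φ(89^2) = 89^1·(89−1) = 89·88 = 7832.
φ(881) = 881 − 1 = 880.
Multiply: 146068 · 58 · 7832 · 880 = 58389993559040.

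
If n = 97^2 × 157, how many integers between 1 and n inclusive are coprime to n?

φ(97^2) = 97^2 − 97^1 = 9409 − 97 = 9312.
φ(157) = 157 − 1 = 156.
Multiply: 9312 · 156 = 1452672.

1452672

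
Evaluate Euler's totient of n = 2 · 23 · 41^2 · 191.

6855200

φ(2) = 2 − 1 = 1.
φ(23) = 23 − 1 = 22.
φ(41^2) = 41^2 − 41^1 = 1681 − 41 = 1640.
φ(191) = 191 − 1 = 190.
Since φ is multiplicative, φ(14769266) = 1 · 22 · 1640 · 190 = 6855200.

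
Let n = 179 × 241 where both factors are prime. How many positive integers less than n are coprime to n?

For distinct primes, φ(pq) = (p−1)(q−1) = 178 × 240 = 42720.

42720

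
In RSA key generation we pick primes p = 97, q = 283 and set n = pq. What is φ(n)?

φ(97) = 97 − 1 = 96.
φ(283) = 283 − 1 = 282.
φ(27451) = 96 × 282 = 27072.

27072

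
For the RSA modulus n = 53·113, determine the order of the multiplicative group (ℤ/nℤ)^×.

φ(n) = (p − 1)(q − 1) = (53−1)(113−1) = 52·112 = 5824.

5824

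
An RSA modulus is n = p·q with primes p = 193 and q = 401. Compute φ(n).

76800

For distinct primes, φ(pq) = (p−1)(q−1) = 192 × 400 = 76800.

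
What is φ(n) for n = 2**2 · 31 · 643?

38520

φ(2^2) = 2^2 − 2^1 = 4 − 2 = 2.
φ(31) = 31 − 1 = 30.
φ(643) = 643 − 1 = 642.
φ(79732) = 2 × 30 × 642 = 38520.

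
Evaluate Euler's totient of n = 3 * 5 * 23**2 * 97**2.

φ(3) = 3 − 1 = 2.
φ(5) = 5 − 1 = 4.
φ(23^2) = 23^1·(23−1) = 23·22 = 506.
φ(97^2) = 97^2 − 97^1 = 9409 − 97 = 9312.
φ(74660415) = 2 × 4 × 506 × 9312 = 37694976.

37694976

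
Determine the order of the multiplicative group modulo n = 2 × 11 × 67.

φ(2) = 2 − 1 = 1.
φ(11) = 11 − 1 = 10.
φ(67) = 67 − 1 = 66.
Multiply: 1 · 10 · 66 = 660.

660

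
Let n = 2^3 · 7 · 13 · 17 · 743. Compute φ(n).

φ(2^3) = 2^3 − 2^2 = 8 − 4 = 4.
φ(7) = 7 − 1 = 6.
φ(13) = 13 − 1 = 12.
φ(17) = 17 − 1 = 16.
φ(743) = 743 − 1 = 742.
Since φ is multiplicative, φ(9195368) = 4 · 6 · 12 · 16 · 742 = 3419136.

3419136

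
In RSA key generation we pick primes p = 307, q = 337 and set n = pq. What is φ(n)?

102816

φ(103459) = 103459 · (1 − 1/307) · (1 − 1/337)
       = 103459 · 102816/103459 = 102816.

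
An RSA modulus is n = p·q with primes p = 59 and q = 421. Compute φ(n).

24360

φ(24839) = 24839 · (1 − 1/59) · (1 − 1/421)
       = 24839 · 24360/24839 = 24360.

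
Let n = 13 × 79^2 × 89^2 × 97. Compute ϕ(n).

55596423168

φ(62337485821) = 62337485821 · (1 − 1/13) · (1 − 1/79) · (1 − 1/89) · (1 − 1/97)
       = 62337485821 · 7907328/8866091 = 55596423168.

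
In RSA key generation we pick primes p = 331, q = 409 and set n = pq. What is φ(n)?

134640

φ(n) = (p − 1)(q − 1) = (331−1)(409−1) = 330·408 = 134640.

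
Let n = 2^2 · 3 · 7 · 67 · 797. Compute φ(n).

φ(2^2) = 2^2 − 2^1 = 4 − 2 = 2.
φ(3) = 3 − 1 = 2.
φ(7) = 7 − 1 = 6.
φ(67) = 67 − 1 = 66.
φ(797) = 797 − 1 = 796.
Multiply: 2 · 2 · 6 · 66 · 796 = 1260864.

1260864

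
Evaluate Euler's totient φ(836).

360

Prime factorization: 836 = 2**2 · 11 · 19.
φ(2^2) = 2^1·(2−1) = 2·1 = 2.
φ(11) = 11 − 1 = 10.
φ(19) = 19 − 1 = 18.
Multiply: 2 · 10 · 18 = 360.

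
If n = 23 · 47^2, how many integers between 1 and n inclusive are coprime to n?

47564

φ(50807) = 50807 · (1 − 1/23) · (1 − 1/47)
       = 50807 · 1012/1081 = 47564.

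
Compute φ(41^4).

2756840

φ(2825761) = 2825761 · (1 − 1/41)
       = 2825761 · 40/41 = 2756840.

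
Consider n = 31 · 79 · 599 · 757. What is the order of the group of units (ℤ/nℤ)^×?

φ(31) = 31 − 1 = 30.
φ(79) = 79 − 1 = 78.
φ(599) = 599 − 1 = 598.
φ(757) = 757 − 1 = 756.
Multiply: 30 · 78 · 598 · 756 = 1057885920.

1057885920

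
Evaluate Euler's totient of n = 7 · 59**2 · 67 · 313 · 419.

φ(214109149583) = 214109149583 · (1 − 1/7) · (1 − 1/59) · (1 − 1/67) · (1 − 1/313) · (1 − 1/419)
       = 214109149583 · 2995394688/3628968637 = 176728286592.

176728286592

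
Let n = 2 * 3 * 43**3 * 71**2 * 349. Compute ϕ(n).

268628340960

φ(839264283978) = 839264283978 · (1 − 1/2) · (1 − 1/3) · (1 − 1/43) · (1 − 1/71) · (1 − 1/349)
       = 839264283978 · 2046240/6392982 = 268628340960.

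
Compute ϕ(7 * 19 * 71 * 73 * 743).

φ(7) = 7 − 1 = 6.
φ(19) = 19 − 1 = 18.
φ(71) = 71 − 1 = 70.
φ(73) = 73 − 1 = 72.
φ(743) = 743 − 1 = 742.
Multiply: 6 · 18 · 70 · 72 · 742 = 403885440.

403885440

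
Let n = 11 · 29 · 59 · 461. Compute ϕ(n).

φ(11) = 11 − 1 = 10.
φ(29) = 29 − 1 = 28.
φ(59) = 59 − 1 = 58.
φ(461) = 461 − 1 = 460.
Since φ is multiplicative, φ(8676481) = 10 · 28 · 58 · 460 = 7470400.

7470400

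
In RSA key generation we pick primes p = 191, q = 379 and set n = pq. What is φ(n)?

71820

For distinct primes, φ(pq) = (p−1)(q−1) = 190 × 378 = 71820.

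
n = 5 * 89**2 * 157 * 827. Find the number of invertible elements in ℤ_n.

4036800768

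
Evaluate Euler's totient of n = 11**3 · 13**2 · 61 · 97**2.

φ(129103514111) = 129103514111 · (1 − 1/11) · (1 − 1/13) · (1 − 1/61) · (1 − 1/97)
       = 129103514111 · 691200/846131 = 105463987200.

105463987200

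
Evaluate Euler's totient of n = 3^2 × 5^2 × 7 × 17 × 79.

φ(3^2) = 3^1·(3−1) = 3·2 = 6.
φ(5^2) = 5^2 − 5^1 = 25 − 5 = 20.
φ(7) = 7 − 1 = 6.
φ(17) = 17 − 1 = 16.
φ(79) = 79 − 1 = 78.
Multiply: 6 · 20 · 6 · 16 · 78 = 898560.

898560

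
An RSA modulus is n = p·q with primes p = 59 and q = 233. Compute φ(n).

13456

φ(n) = (p − 1)(q − 1) = (59−1)(233−1) = 58·232 = 13456.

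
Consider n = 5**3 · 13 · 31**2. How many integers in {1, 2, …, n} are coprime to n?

φ(1561625) = 1561625 · (1 − 1/5) · (1 − 1/13) · (1 − 1/31)
       = 1561625 · 1440/2015 = 1116000.

1116000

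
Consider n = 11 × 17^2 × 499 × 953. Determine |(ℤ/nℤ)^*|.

1289541120

φ(11) = 11 − 1 = 10.
φ(17^2) = 17^2 − 17^1 = 289 − 17 = 272.
φ(499) = 499 − 1 = 498.
φ(953) = 953 − 1 = 952.
Multiply: 10 · 272 · 498 · 952 = 1289541120.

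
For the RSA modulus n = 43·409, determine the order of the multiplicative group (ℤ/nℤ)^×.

17136

For distinct primes, φ(pq) = (p−1)(q−1) = 42 × 408 = 17136.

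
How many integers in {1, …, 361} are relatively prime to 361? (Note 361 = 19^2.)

342

φ(19^2) = 19^2 − 19^1 = 361 − 19 = 342.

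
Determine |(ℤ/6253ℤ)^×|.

Factor 6253: 6253 = 13^2 × 37.
φ(6253) = 6253 · (1 − 1/13) · (1 − 1/37)
       = 6253 · 432/481 = 5616.

5616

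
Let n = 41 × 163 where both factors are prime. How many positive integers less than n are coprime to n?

6480

φ(6683) = 6683 · (1 − 1/41) · (1 − 1/163)
       = 6683 · 6480/6683 = 6480.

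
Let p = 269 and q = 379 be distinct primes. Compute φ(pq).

101304

For distinct primes, φ(pq) = (p−1)(q−1) = 268 × 378 = 101304.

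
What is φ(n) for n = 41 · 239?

φ(9799) = 9799 · (1 − 1/41) · (1 − 1/239)
       = 9799 · 9520/9799 = 9520.

9520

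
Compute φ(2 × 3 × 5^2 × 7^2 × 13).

φ(95550) = 95550 · (1 − 1/2) · (1 − 1/3) · (1 − 1/5) · (1 − 1/7) · (1 − 1/13)
       = 95550 · 576/2730 = 20160.

20160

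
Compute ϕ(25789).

23040

Prime factorization: 25789 = 17 · 37 · 41.
φ(17) = 17 − 1 = 16.
φ(37) = 37 − 1 = 36.
φ(41) = 41 − 1 = 40.
Multiply: 16 · 36 · 40 = 23040.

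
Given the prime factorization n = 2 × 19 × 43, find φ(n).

φ(2) = 2 − 1 = 1.
φ(19) = 19 − 1 = 18.
φ(43) = 43 − 1 = 42.
Since φ is multiplicative, φ(1634) = 1 · 18 · 42 = 756.

756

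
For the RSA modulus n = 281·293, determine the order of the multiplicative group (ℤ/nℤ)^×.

81760

φ(pq) = (p−1)(q−1) = 280 · 292 = 81760.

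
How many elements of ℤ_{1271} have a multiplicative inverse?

1200

Factor 1271: 1271 = 31 × 41.
φ(1271) = 1271 · (1 − 1/31) · (1 − 1/41)
       = 1271 · 1200/1271 = 1200.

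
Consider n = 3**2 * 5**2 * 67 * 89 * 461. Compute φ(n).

φ(618512175) = 618512175 · (1 − 1/3) · (1 − 1/5) · (1 − 1/67) · (1 − 1/89) · (1 − 1/461)
       = 618512175 · 21373440/41234145 = 320601600.

320601600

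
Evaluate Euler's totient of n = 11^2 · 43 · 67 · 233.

70741440

φ(81224033) = 81224033 · (1 − 1/11) · (1 − 1/43) · (1 − 1/67) · (1 − 1/233)
       = 81224033 · 6431040/7384003 = 70741440.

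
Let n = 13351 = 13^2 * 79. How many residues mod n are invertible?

12168

φ(13^2) = 13^1·(13−1) = 13·12 = 156.
φ(79) = 79 − 1 = 78.
Multiply: 156 · 78 = 12168.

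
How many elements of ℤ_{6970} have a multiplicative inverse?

2560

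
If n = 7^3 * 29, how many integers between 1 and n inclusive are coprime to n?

8232

φ(9947) = 9947 · (1 − 1/7) · (1 − 1/29)
       = 9947 · 168/203 = 8232.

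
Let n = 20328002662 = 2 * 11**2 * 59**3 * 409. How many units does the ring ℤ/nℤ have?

9061182240

φ(20328002662) = 20328002662 · (1 − 1/2) · (1 − 1/11) · (1 − 1/59) · (1 − 1/409)
       = 20328002662 · 236640/530882 = 9061182240.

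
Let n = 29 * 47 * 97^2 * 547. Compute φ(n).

φ(29) = 29 − 1 = 28.
φ(47) = 47 − 1 = 46.
φ(97^2) = 97^2 − 97^1 = 9409 − 97 = 9312.
φ(547) = 547 − 1 = 546.
φ(7014983449) = 28 × 46 × 9312 × 546 = 6548645376.

6548645376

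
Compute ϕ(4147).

Prime factorization: 4147 = 11 * 13 * 29.
φ(11) = 11 − 1 = 10.
φ(13) = 13 − 1 = 12.
φ(29) = 29 − 1 = 28.
φ(4147) = 10 × 12 × 28 = 3360.

3360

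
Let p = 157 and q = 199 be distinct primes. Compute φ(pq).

30888

φ(31243) = 31243 · (1 − 1/157) · (1 − 1/199)
       = 31243 · 30888/31243 = 30888.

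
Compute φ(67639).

55440

First factor: 67639 = 11^2 × 13 × 43.
φ(11^2) = 11^1·(11−1) = 11·10 = 110.
φ(13) = 13 − 1 = 12.
φ(43) = 43 − 1 = 42.
φ(67639) = 110 × 12 × 42 = 55440.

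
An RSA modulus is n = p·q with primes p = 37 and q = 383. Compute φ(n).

13752

φ(37) = 37 − 1 = 36.
φ(383) = 383 − 1 = 382.
φ(14171) = 36 × 382 = 13752.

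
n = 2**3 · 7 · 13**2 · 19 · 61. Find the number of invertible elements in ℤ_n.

4043520

φ(10968776) = 10968776 · (1 − 1/2) · (1 − 1/7) · (1 − 1/13) · (1 − 1/19) · (1 − 1/61)
       = 10968776 · 77760/210938 = 4043520.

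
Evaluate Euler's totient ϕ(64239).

Prime factorization: 64239 = 3 × 7**2 × 19 × 23.
φ(64239) = 64239 · (1 − 1/3) · (1 − 1/7) · (1 − 1/19) · (1 − 1/23)
       = 64239 · 4752/9177 = 33264.

33264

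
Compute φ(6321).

3528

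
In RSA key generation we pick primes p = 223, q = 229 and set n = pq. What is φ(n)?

φ(n) = (p − 1)(q − 1) = (223−1)(229−1) = 222·228 = 50616.

50616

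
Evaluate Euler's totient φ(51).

32

51 = 3 · 17.
φ(51) = 51 · (1 − 1/3) · (1 − 1/17)
       = 51 · 32/51 = 32.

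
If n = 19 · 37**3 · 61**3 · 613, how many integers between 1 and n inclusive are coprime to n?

121210654573440

φ(19) = 19 − 1 = 18.
φ(37^3) = 37^2·(37−1) = 1369·36 = 49284.
φ(61^3) = 61^3 − 61^2 = 226981 − 3721 = 223260.
φ(613) = 613 − 1 = 612.
Since φ is multiplicative, φ(133908687302671) = 18 · 49284 · 223260 · 612 = 121210654573440.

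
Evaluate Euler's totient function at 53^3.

146068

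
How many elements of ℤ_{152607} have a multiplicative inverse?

78624

Prime factorization: 152607 = 3 × 7 × 13**2 × 43.
φ(152607) = 152607 · (1 − 1/3) · (1 − 1/7) · (1 − 1/13) · (1 − 1/43)
       = 152607 · 6048/11739 = 78624.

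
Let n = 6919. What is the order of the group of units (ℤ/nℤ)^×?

5760

First factor: 6919 = 11 · 17 · 37.
φ(11) = 11 − 1 = 10.
φ(17) = 17 − 1 = 16.
φ(37) = 37 − 1 = 36.
Since φ is multiplicative, φ(6919) = 10 · 16 · 36 = 5760.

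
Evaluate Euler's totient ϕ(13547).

11880

13547 = 19 · 23 · 31.
φ(19) = 19 − 1 = 18.
φ(23) = 23 − 1 = 22.
φ(31) = 31 − 1 = 30.
φ(13547) = 18 × 22 × 30 = 11880.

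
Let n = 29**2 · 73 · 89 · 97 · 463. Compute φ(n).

φ(245392671047) = 245392671047 · (1 − 1/29) · (1 − 1/73) · (1 − 1/89) · (1 − 1/97) · (1 − 1/463)
       = 245392671047 · 7868399616/8461816243 = 228183588864.

228183588864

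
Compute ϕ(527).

527 = 17 · 31.
φ(527) = 527 · (1 − 1/17) · (1 − 1/31)
       = 527 · 480/527 = 480.

480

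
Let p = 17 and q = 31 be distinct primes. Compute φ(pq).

For distinct primes, φ(pq) = (p−1)(q−1) = 16 × 30 = 480.

480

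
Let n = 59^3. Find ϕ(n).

φ(59^3) = 59^2·(59−1) = 3481·58 = 201898.

201898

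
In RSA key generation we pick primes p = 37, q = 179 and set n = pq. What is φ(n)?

φ(37) = 37 − 1 = 36.
φ(179) = 179 − 1 = 178.
Multiply: 36 · 178 = 6408.

6408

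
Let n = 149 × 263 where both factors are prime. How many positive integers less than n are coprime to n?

38776

φ(149) = 149 − 1 = 148.
φ(263) = 263 − 1 = 262.
Multiply: 148 · 262 = 38776.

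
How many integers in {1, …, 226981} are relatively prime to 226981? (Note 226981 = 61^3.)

223260

φ(226981) = 226981 · (1 − 1/61)
       = 226981 · 60/61 = 223260.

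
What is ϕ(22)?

10

Factor 22: 22 = 2 * 11.
φ(2) = 2 − 1 = 1.
φ(11) = 11 − 1 = 10.
φ(22) = 1 × 10 = 10.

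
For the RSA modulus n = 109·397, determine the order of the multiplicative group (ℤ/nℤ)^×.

42768

φ(109) = 109 − 1 = 108.
φ(397) = 397 − 1 = 396.
Multiply: 108 · 396 = 42768.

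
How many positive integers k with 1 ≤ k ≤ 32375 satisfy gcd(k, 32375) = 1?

21600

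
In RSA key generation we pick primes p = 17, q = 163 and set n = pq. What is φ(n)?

2592

φ(17) = 17 − 1 = 16.
φ(163) = 163 − 1 = 162.
Since φ is multiplicative, φ(2771) = 16 · 162 = 2592.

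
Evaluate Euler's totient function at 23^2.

506

φ(23^2) = 23^2 − 23^1 = 529 − 23 = 506.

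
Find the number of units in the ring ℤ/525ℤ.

525 = 3 × 5^2 × 7.
φ(525) = 525 · (1 − 1/3) · (1 − 1/5) · (1 − 1/7)
       = 525 · 48/105 = 240.

240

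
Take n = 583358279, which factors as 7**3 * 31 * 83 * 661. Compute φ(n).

φ(7^3) = 7^2·(7−1) = 49·6 = 294.
φ(31) = 31 − 1 = 30.
φ(83) = 83 − 1 = 82.
φ(661) = 661 − 1 = 660.
Multiply: 294 · 30 · 82 · 660 = 477338400.

477338400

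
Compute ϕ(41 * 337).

13440

φ(41) = 41 − 1 = 40.
φ(337) = 337 − 1 = 336.
Multiply: 40 · 336 = 13440.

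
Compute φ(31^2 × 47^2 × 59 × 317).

36851376480

φ(31^2) = 31^2 − 31^1 = 961 − 31 = 930.
φ(47^2) = 47^1·(47−1) = 47·46 = 2162.
φ(59) = 59 − 1 = 58.
φ(317) = 317 − 1 = 316.
φ(39703644847) = 930 × 2162 × 58 × 316 = 36851376480.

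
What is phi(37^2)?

1332

φ(37^2) = 37^1·(37−1) = 37·36 = 1332.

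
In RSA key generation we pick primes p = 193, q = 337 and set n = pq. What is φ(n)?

64512

φ(n) = (p − 1)(q − 1) = (193−1)(337−1) = 192·336 = 64512.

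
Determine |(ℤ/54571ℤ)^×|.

48400

First factor: 54571 = 11^3 × 41.
φ(54571) = 54571 · (1 − 1/11) · (1 − 1/41)
       = 54571 · 400/451 = 48400.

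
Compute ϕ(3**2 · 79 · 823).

φ(3^2) = 3^1·(3−1) = 3·2 = 6.
φ(79) = 79 − 1 = 78.
φ(823) = 823 − 1 = 822.
φ(585153) = 6 × 78 × 822 = 384696.

384696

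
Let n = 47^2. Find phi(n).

2162

φ(47^2) = 47^2 − 47^1 = 2209 − 47 = 2162.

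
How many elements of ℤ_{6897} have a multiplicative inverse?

First factor: 6897 = 3 · 11**2 · 19.
φ(3) = 3 − 1 = 2.
φ(11^2) = 11^2 − 11^1 = 121 − 11 = 110.
φ(19) = 19 − 1 = 18.
Multiply: 2 · 110 · 18 = 3960.

3960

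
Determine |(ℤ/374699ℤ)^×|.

311040

Factor 374699: 374699 = 13 × 19 × 37 × 41.
φ(374699) = 374699 · (1 − 1/13) · (1 − 1/19) · (1 − 1/37) · (1 − 1/41)
       = 374699 · 311040/374699 = 311040.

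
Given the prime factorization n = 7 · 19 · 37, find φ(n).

φ(4921) = 4921 · (1 − 1/7) · (1 − 1/19) · (1 − 1/37)
       = 4921 · 3888/4921 = 3888.

3888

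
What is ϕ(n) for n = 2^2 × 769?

1536

φ(3076) = 3076 · (1 − 1/2) · (1 − 1/769)
       = 3076 · 768/1538 = 1536.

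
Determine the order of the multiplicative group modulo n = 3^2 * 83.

φ(3^2) = 3^2 − 3^1 = 9 − 3 = 6.
φ(83) = 83 − 1 = 82.
φ(747) = 6 × 82 = 492.

492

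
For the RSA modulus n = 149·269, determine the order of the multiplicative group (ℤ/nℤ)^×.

39664

φ(149) = 149 − 1 = 148.
φ(269) = 269 − 1 = 268.
Since φ is multiplicative, φ(40081) = 148 · 268 = 39664.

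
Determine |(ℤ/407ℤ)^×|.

Factor 407: 407 = 11 · 37.
φ(11) = 11 − 1 = 10.
φ(37) = 37 − 1 = 36.
φ(407) = 10 × 36 = 360.

360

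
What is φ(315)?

315 = 3^2 · 5 · 7.
φ(3^2) = 3^1·(3−1) = 3·2 = 6.
φ(5) = 5 − 1 = 4.
φ(7) = 7 − 1 = 6.
φ(315) = 6 × 4 × 6 = 144.

144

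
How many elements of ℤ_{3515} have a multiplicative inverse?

Prime factorization: 3515 = 5 · 19 · 37.
φ(3515) = 3515 · (1 − 1/5) · (1 − 1/19) · (1 − 1/37)
       = 3515 · 2592/3515 = 2592.

2592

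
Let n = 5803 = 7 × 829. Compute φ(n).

4968

φ(7) = 7 − 1 = 6.
φ(829) = 829 − 1 = 828.
φ(5803) = 6 × 828 = 4968.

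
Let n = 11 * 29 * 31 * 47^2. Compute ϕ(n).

φ(11) = 11 − 1 = 10.
φ(29) = 29 − 1 = 28.
φ(31) = 31 − 1 = 30.
φ(47^2) = 47^2 − 47^1 = 2209 − 47 = 2162.
Since φ is multiplicative, φ(21844801) = 10 · 28 · 30 · 2162 = 18160800.

18160800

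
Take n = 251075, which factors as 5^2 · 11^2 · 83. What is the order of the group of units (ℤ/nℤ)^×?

φ(5^2) = 5^1·(5−1) = 5·4 = 20.
φ(11^2) = 11^1·(11−1) = 11·10 = 110.
φ(83) = 83 − 1 = 82.
φ(251075) = 20 × 110 × 82 = 180400.

180400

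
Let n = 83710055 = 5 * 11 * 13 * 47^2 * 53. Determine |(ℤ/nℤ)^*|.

φ(5) = 5 − 1 = 4.
φ(11) = 11 − 1 = 10.
φ(13) = 13 − 1 = 12.
φ(47^2) = 47^2 − 47^1 = 2209 − 47 = 2162.
φ(53) = 53 − 1 = 52.
Since φ is multiplicative, φ(83710055) = 4 · 10 · 12 · 2162 · 52 = 53963520.

53963520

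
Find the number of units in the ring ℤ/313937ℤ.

313937 = 13 · 19 · 31 · 41.
φ(13) = 13 − 1 = 12.
φ(19) = 19 − 1 = 18.
φ(31) = 31 − 1 = 30.
φ(41) = 41 − 1 = 40.
Since φ is multiplicative, φ(313937) = 12 · 18 · 30 · 40 = 259200.

259200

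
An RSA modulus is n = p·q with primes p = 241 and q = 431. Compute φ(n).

φ(pq) = (p−1)(q−1) = 240 · 430 = 103200.

103200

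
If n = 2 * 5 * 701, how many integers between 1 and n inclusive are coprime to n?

2800

φ(7010) = 7010 · (1 − 1/2) · (1 − 1/5) · (1 − 1/701)
       = 7010 · 2800/7010 = 2800.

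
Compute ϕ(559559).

393120

First factor: 559559 = 7 · 11 · 13**2 · 43.
φ(559559) = 559559 · (1 − 1/7) · (1 − 1/11) · (1 − 1/13) · (1 − 1/43)
       = 559559 · 30240/43043 = 393120.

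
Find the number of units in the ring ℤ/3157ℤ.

2400

Factor 3157: 3157 = 7 × 11 × 41.
φ(3157) = 3157 · (1 − 1/7) · (1 − 1/11) · (1 − 1/41)
       = 3157 · 2400/3157 = 2400.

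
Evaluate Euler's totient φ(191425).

Factor 191425: 191425 = 5^2 × 13 × 19 × 31.
φ(191425) = 191425 · (1 − 1/5) · (1 − 1/13) · (1 − 1/19) · (1 − 1/31)
       = 191425 · 25920/38285 = 129600.

129600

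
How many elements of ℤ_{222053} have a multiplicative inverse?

Prime factorization: 222053 = 13 · 19 · 29 · 31.
φ(13) = 13 − 1 = 12.
φ(19) = 19 − 1 = 18.
φ(29) = 29 − 1 = 28.
φ(31) = 31 − 1 = 30.
φ(222053) = 12 × 18 × 28 × 30 = 181440.

181440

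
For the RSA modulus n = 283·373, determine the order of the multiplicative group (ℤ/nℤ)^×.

104904

φ(105559) = 105559 · (1 − 1/283) · (1 − 1/373)
       = 105559 · 104904/105559 = 104904.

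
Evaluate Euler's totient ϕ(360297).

360297 = 3^2 · 7^2 · 19 · 43.
φ(3^2) = 3^2 − 3^1 = 9 − 3 = 6.
φ(7^2) = 7^1·(7−1) = 7·6 = 42.
φ(19) = 19 − 1 = 18.
φ(43) = 43 − 1 = 42.
φ(360297) = 6 × 42 × 18 × 42 = 190512.

190512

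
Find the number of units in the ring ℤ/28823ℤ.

25920

Prime factorization: 28823 = 19 · 37 · 41.
φ(19) = 19 − 1 = 18.
φ(37) = 37 − 1 = 36.
φ(41) = 41 − 1 = 40.
φ(28823) = 18 × 36 × 40 = 25920.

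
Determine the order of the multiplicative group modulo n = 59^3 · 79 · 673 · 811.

8571975310080

φ(8855621472623) = 8855621472623 · (1 − 1/59) · (1 − 1/79) · (1 − 1/673) · (1 − 1/811)
       = 8855621472623 · 2462503680/2543987783 = 8571975310080.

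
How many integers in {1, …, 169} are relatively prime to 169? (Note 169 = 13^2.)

156

φ(169) = 169 · (1 − 1/13)
       = 169 · 12/13 = 156.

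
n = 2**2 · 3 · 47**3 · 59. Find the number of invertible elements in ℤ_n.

23574448

φ(2^2) = 2^1·(2−1) = 2·1 = 2.
φ(3) = 3 − 1 = 2.
φ(47^3) = 47^2·(47−1) = 2209·46 = 101614.
φ(59) = 59 − 1 = 58.
Multiply: 2 · 2 · 101614 · 58 = 23574448.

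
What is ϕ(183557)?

First factor: 183557 = 11^2 · 37 · 41.
φ(11^2) = 11^1·(11−1) = 11·10 = 110.
φ(37) = 37 − 1 = 36.
φ(41) = 41 − 1 = 40.
Since φ is multiplicative, φ(183557) = 110 · 36 · 40 = 158400.

158400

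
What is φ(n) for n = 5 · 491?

1960

φ(5) = 5 − 1 = 4.
φ(491) = 491 − 1 = 490.
Multiply: 4 · 490 = 1960.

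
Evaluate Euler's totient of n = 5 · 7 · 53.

1248

φ(5) = 5 − 1 = 4.
φ(7) = 7 − 1 = 6.
φ(53) = 53 − 1 = 52.
Since φ is multiplicative, φ(1855) = 4 · 6 · 52 = 1248.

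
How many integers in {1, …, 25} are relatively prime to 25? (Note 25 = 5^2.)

20

φ(25) = 25 · (1 − 1/5)
       = 25 · 4/5 = 20.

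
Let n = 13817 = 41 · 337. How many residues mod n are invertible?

13440

φ(41) = 41 − 1 = 40.
φ(337) = 337 − 1 = 336.
Multiply: 40 · 336 = 13440.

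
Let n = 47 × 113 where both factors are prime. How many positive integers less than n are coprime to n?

For distinct primes, φ(pq) = (p−1)(q−1) = 46 × 112 = 5152.

5152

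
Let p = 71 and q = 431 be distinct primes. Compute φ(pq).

30100

φ(n) = (p − 1)(q − 1) = (71−1)(431−1) = 70·430 = 30100.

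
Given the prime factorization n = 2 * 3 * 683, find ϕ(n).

1364

φ(4098) = 4098 · (1 − 1/2) · (1 − 1/3) · (1 − 1/683)
       = 4098 · 1364/4098 = 1364.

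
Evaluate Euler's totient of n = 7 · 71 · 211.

φ(7) = 7 − 1 = 6.
φ(71) = 71 − 1 = 70.
φ(211) = 211 − 1 = 210.
φ(104867) = 6 × 70 × 210 = 88200.

88200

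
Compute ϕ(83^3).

φ(83^3) = 83^3 − 83^2 = 571787 − 6889 = 564898.

564898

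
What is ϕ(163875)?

79200

First factor: 163875 = 3 × 5^3 × 19 × 23.
φ(3) = 3 − 1 = 2.
φ(5^3) = 5^2·(5−1) = 25·4 = 100.
φ(19) = 19 − 1 = 18.
φ(23) = 23 − 1 = 22.
φ(163875) = 2 × 100 × 18 × 22 = 79200.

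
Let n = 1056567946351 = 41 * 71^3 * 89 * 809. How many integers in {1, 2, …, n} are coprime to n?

1003618739200

φ(1056567946351) = 1056567946351 · (1 − 1/41) · (1 − 1/71) · (1 − 1/89) · (1 − 1/809)
       = 1056567946351 · 199091200/209594911 = 1003618739200.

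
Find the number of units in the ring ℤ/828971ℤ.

633600

828971 = 11^2 × 13 × 17 × 31.
φ(11^2) = 11^2 − 11^1 = 121 − 11 = 110.
φ(13) = 13 − 1 = 12.
φ(17) = 17 − 1 = 16.
φ(31) = 31 − 1 = 30.
Since φ is multiplicative, φ(828971) = 110 · 12 · 16 · 30 = 633600.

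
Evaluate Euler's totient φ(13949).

Factor 13949: 13949 = 13 × 29 × 37.
φ(13949) = 13949 · (1 − 1/13) · (1 − 1/29) · (1 − 1/37)
       = 13949 · 12096/13949 = 12096.

12096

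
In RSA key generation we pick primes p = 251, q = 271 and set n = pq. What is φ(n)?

67500

φ(251) = 251 − 1 = 250.
φ(271) = 271 − 1 = 270.
φ(68021) = 250 × 270 = 67500.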